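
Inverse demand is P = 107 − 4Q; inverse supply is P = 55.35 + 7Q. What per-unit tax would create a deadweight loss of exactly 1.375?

5.5

Competitive equilibrium: 107 − 4Q = 55.35 + 7Q → Q* = 4.6955, P* = 88.2182.
A tax t gives ΔQ = t/11 and wedge t, so DWL = t²/22.
t²/22 = 1.375 → t² = 30.25 → t = 5.5.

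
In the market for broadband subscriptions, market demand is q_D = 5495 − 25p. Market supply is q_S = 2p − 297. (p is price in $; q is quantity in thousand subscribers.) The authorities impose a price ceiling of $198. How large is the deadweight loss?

$294.69 thousand

In inverse form: demand p = 219.8 − 0.04q, supply p = 148.5 + 0.5q.
Competitive equilibrium: 219.8 − 0.04q = 148.5 + 0.5q → q* = 132.037, p* = 214.5185.
At the ceiling p = 198, quantity supplied = (198 − 148.5)/0.5 = 99.
Willingness to pay at q' = 99: 219.8 − 0.04·99 = 215.84.
Δq = 132.037 − 99 = 33.037; wedge = 215.84 − 198 = 17.84.
Welfare loss = ½ × 33.037 × 17.84 = $294.69 thousand.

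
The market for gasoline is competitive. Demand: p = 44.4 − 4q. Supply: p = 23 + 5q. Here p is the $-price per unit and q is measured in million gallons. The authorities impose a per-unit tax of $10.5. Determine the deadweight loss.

Competitive equilibrium: 44.4 − 4q = 23 + 5q → q* = 2.3778, p* = 34.8889.
With the tax, the buyer price exceeds the seller price by 10.5: (44.4 − 4q) − (23 + 5q) = 10.5 → q' = 1.2111.
Δq = 2.3778 − 1.2111 = 1.1667; the wedge equals the tax, 10.5.
Deadweight loss = ½ × 1.1667 × 10.5 = $6.125 million.

$6.125 million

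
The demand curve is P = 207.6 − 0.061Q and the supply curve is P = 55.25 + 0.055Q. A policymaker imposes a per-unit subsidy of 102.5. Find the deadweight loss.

Competitive equilibrium: 207.6 − 0.061Q = 55.25 + 0.055Q → Q* = 1313.3621, P* = 127.4849.
The subsidy lowers effective supply by 102.5: P = 0.055Q − 47.25.
New quantity: 207.6 − 0.061Q = 0.055Q − 47.25 → Q' = 2196.9828.
Overproduction ΔQ = 2196.9828 − 1313.3621 = 883.6207; wedge = subsidy = 102.5.
Welfare loss = ½ × 883.6207 × 102.5 = 45285.56.

45285.56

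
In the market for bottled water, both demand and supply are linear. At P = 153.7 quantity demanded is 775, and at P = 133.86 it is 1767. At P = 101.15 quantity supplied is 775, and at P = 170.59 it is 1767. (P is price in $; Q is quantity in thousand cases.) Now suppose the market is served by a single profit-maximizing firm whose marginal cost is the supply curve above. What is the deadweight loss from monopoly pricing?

Demand slope = (133.86 − 153.7)/(1767 − 775) = −0.02, so P = 169.2 − 0.02Q.
Supply slope = (170.59 − 101.15)/(1767 − 775) = 0.07, so P = 46.9 + 0.07Q.
Competitive equilibrium: 169.2 − 0.02Q = 46.9 + 0.07Q → Q* = 1358.88889, P* = 142.02222.
Marginal revenue: MR = 169.2 − 0.04Q. Set MR = MC: 169.2 − 0.04Q = 46.9 + 0.07Q → Q_m = 1111.81818.
Price P_m = 169.2 − 0.02·1111.81818 = 146.96364; MC(Q_m) = 46.9 + 0.07·1111.81818 = 124.72727.
Competitive Q* = 1358.88889, so ΔQ = 247.07071; wedge = 146.96364 − 124.72727 = 22.23637.
The triangle = ½ × 247.07071 × 22.23637 = $2746.98 thousand.

$2746.98 thousand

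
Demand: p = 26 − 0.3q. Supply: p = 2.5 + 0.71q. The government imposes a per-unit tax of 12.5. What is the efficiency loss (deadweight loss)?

77.35

Competitive equilibrium: 26 − 0.3q = 2.5 + 0.71q → q* = 23.2673, p* = 19.0198.
With the tax, the buyer price exceeds the seller price by 12.5: (26 − 0.3q) − (2.5 + 0.71q) = 12.5 → q' = 10.8911.
Δq = 23.2673 − 10.8911 = 12.3762; the wedge equals the tax, 12.5.
The triangle = ½ × 12.3762 × 12.5 = 77.35.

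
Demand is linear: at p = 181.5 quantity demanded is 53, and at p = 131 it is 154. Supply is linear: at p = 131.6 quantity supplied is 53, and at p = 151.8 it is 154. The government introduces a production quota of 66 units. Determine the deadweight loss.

Demand slope = (131 − 181.5)/(154 − 53) = −0.5, so p = 208 − 0.5q.
Supply slope = (151.8 − 131.6)/(154 − 53) = 0.2, so p = 121 + 0.2q.
Competitive equilibrium: 208 − 0.5q = 121 + 0.2q → q* = 124.2857, p* = 145.8571.
At q = 66: demand price = 208 − 0.5·66 = 175; supply price = 121 + 0.2·66 = 134.2.
Δq = 124.2857 − 66 = 58.2857; wedge = 175 − 134.2 = 40.8.
The triangle = ½ × 58.2857 × 40.8 = 1189.03.

1189.03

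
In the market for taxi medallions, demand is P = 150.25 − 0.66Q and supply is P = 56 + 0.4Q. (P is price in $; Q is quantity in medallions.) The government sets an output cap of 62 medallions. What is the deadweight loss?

$383.94

Competitive equilibrium: 150.25 − 0.66Q = 56 + 0.4Q → Q* = 88.9151, P* = 91.566.
At Q = 62: demand price = 150.25 − 0.66·62 = 109.33; supply price = 56 + 0.4·62 = 80.8.
ΔQ = 88.9151 − 62 = 26.9151; wedge = 109.33 − 80.8 = 28.53.
The triangle = ½ × 26.9151 × 28.53 = $383.94.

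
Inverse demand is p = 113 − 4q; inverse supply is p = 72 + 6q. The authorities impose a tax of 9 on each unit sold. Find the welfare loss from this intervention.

Competitive equilibrium: 113 − 4q = 72 + 6q → q* = 4.1, p* = 96.6.
With the tax, the buyer price exceeds the seller price by 9: (113 − 4q) − (72 + 6q) = 9 → q' = 3.2.
Δq = 4.1 − 3.2 = 0.9; the wedge equals the tax, 9.
DWL = ½ × 0.9 × 9 = 4.05.

4.05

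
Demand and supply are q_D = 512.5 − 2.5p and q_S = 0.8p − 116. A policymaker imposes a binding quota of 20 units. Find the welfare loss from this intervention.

In inverse form: demand p = 205 − 0.4q, supply p = 145 + 1.25q.
Competitive equilibrium: 205 − 0.4q = 145 + 1.25q → q* = 36.3636, p* = 190.4545.
At q = 20: demand price = 205 − 0.4·20 = 197; supply price = 145 + 1.25·20 = 170.
Δq = 36.3636 − 20 = 16.3636; wedge = 197 − 170 = 27.
Welfare loss = ½ × 16.3636 × 27 = 220.91.

220.91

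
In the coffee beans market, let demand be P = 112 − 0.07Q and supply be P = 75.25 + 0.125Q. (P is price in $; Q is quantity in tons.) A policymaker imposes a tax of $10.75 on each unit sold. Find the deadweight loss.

$296.31

Competitive equilibrium: 112 − 0.07Q = 75.25 + 0.125Q → Q* = 188.4615, P* = 98.8077.
With the tax, the buyer price exceeds the seller price by 10.75: (112 − 0.07Q) − (75.25 + 0.125Q) = 10.75 → Q' = 133.3333.
ΔQ = 188.4615 − 133.3333 = 55.1282; the wedge equals the tax, 10.75.
Welfare loss = ½ × 55.1282 × 10.75 = $296.31.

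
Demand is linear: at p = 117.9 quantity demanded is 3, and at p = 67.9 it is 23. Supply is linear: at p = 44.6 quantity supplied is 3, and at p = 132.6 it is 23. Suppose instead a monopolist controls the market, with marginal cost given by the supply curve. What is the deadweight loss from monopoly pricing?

45.29

Demand slope = (67.9 − 117.9)/(23 − 3) = −2.5, so p = 125.4 − 2.5q.
Supply slope = (132.6 − 44.6)/(23 − 3) = 4.4, so p = 31.4 + 4.4q.
Competitive equilibrium: 125.4 − 2.5q = 31.4 + 4.4q → q* = 13.6232, p* = 91.342.
Marginal revenue: MR = 125.4 − 5q. Set MR = MC: 125.4 − 5q = 31.4 + 4.4q → q_m = 10.
Price p_m = 125.4 − 2.5·10 = 100.4; MC(q_m) = 31.4 + 4.4·10 = 75.4.
Competitive q* = 13.6232, so Δq = 3.6232; wedge = 100.4 − 75.4 = 25.
The triangle = ½ × 3.6232 × 25 = 45.29.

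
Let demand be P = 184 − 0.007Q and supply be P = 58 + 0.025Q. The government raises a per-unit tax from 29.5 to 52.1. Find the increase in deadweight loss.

Competitive equilibrium: 184 − 0.007Q = 58 + 0.025Q → Q* = 3937.5, P* = 156.4375.
For a per-unit tax t: ΔQ = t/0.032, so DWL = ½·t·(t/0.032) = t²/0.064.
At t = 29.5: DWL = 13597.656. At t = 52.1: DWL = 42412.656.
Increase = 42412.656 − 13597.656 = 28815.

28815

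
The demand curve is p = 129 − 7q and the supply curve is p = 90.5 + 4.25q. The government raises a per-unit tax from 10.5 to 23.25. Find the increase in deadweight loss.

Competitive equilibrium: 129 − 7q = 90.5 + 4.25q → q* = 3.4222, p* = 105.0444.
For a per-unit tax t: Δq = t/11.25, so DWL = ½·t·(t/11.25) = t²/22.5.
At t = 10.5: DWL = 4.9. At t = 23.25: DWL = 24.025.
Increase = 24.025 − 4.9 = 19.125.

19.125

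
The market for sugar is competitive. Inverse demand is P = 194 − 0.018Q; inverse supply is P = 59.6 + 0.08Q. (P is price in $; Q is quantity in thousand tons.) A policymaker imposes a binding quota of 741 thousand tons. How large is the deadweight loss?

Competitive equilibrium: 194 − 0.018Q = 59.6 + 0.08Q → Q* = 1371.42857, P* = 169.31429.
At Q = 741: demand price = 194 − 0.018·741 = 180.662; supply price = 59.6 + 0.08·741 = 118.88.
ΔQ = 1371.42857 − 741 = 630.42857; wedge = 180.662 − 118.88 = 61.782.
Welfare loss = ½ × 630.42857 × 61.782 = $19474.569 thousand.

$19474.569 thousand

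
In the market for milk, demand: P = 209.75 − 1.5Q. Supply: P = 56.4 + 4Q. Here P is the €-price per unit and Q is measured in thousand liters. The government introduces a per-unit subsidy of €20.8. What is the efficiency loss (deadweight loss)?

Competitive equilibrium: 209.75 − 1.5Q = 56.4 + 4Q → Q* = 27.8818, P* = 167.9273.
The subsidy lowers effective supply by 20.8: P = 35.6 + 4Q.
New quantity: 209.75 − 1.5Q = 35.6 + 4Q → Q' = 31.6636.
Overproduction ΔQ = 31.6636 − 27.8818 = 3.7818; wedge = subsidy = 20.8.
DWL = ½ × 3.7818 × 20.8 = €39.33 thousand.

€39.33 thousand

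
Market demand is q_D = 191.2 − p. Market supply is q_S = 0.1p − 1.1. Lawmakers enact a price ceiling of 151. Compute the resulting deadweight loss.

31.20

In inverse form: demand p = 191.2 − q, supply p = 11 + 10q.
Competitive equilibrium: 191.2 − q = 11 + 10q → q* = 16.3818, p* = 174.8182.
At the ceiling p = 151, quantity supplied = (151 − 11)/10 = 14.
Willingness to pay at q' = 14: 191.2 − 1·14 = 177.2.
Δq = 16.3818 − 14 = 2.3818; wedge = 177.2 − 151 = 26.2.
Welfare loss = ½ × 2.3818 × 26.2 = 31.20.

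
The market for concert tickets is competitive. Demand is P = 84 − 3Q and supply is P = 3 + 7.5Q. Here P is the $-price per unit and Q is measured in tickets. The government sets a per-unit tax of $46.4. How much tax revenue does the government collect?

Competitive equilibrium: 84 − 3Q = 3 + 7.5Q → Q* = 7.7143, P* = 60.8571.
With the tax, the buyer price exceeds the seller price by 46.4: (84 − 3Q) − (3 + 7.5Q) = 46.4 → Q' = 3.2952.
Tax revenue = 46.4 × 3.2952 = $152.90.

$152.90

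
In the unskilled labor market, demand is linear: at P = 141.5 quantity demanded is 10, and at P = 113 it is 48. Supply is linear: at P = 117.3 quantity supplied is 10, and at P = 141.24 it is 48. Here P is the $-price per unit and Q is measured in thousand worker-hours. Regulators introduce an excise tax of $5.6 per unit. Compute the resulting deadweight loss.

Demand slope = (113 − 141.5)/(48 − 10) = −0.75, so P = 149 − 0.75Q.
Supply slope = (141.24 − 117.3)/(48 − 10) = 0.63, so P = 111 + 0.63Q.
Competitive equilibrium: 149 − 0.75Q = 111 + 0.63Q → Q* = 27.5362, P* = 128.3478.
With the tax, the buyer price exceeds the seller price by 5.6: (149 − 0.75Q) − (111 + 0.63Q) = 5.6 → Q' = 23.4783.
ΔQ = 27.5362 − 23.4783 = 4.0579; the wedge equals the tax, 5.6.
The triangle = ½ × 4.0579 × 5.6 = $11.36 thousand.

$11.36 thousand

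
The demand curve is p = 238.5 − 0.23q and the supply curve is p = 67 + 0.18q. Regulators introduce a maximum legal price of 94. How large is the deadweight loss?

14756.10

Competitive equilibrium: 238.5 − 0.23q = 67 + 0.18q → q* = 418.2927, p* = 142.2927.
At the ceiling p = 94, quantity supplied = (94 − 67)/0.18 = 150.
Willingness to pay at q' = 150: 238.5 − 0.23·150 = 204.
Δq = 418.2927 − 150 = 268.2927; wedge = 204 − 94 = 110.
The triangle = ½ × 268.2927 × 110 = 14756.10.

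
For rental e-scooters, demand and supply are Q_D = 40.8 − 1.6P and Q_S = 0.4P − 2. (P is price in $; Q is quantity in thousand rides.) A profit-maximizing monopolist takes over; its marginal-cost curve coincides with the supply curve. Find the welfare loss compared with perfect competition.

$1.87 thousand

In inverse form: demand P = 25.5 − 0.625Q, supply P = 5 + 2.5Q.
Competitive equilibrium: 25.5 − 0.625Q = 5 + 2.5Q → Q* = 6.56, P* = 21.4.
Marginal revenue: MR = 25.5 − 1.25Q. Set MR = MC: 25.5 − 1.25Q = 5 + 2.5Q → Q_m = 5.4667.
Price P_m = 25.5 − 0.625·5.4667 = 22.0833; MC(Q_m) = 5 + 2.5·5.4667 = 18.6668.
Competitive Q* = 6.56, so ΔQ = 1.0933; wedge = 22.0833 − 18.6668 = 3.4165.
The triangle = ½ × 1.0933 × 3.4165 = $1.87 thousand.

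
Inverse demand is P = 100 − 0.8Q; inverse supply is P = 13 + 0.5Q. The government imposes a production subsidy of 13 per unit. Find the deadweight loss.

Competitive equilibrium: 100 − 0.8Q = 13 + 0.5Q → Q* = 66.9231, P* = 46.4615.
The subsidy lowers effective supply by 13: P = 0 + 0.5Q.
New quantity: 100 − 0.8Q = 0 + 0.5Q → Q' = 76.9231.
Overproduction ΔQ = 76.9231 − 66.9231 = 10; wedge = subsidy = 13.
The triangle = ½ × 10 × 13 = 65.

65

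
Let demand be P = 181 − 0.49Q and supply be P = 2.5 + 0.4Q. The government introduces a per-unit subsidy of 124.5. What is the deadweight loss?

Competitive equilibrium: 181 − 0.49Q = 2.5 + 0.4Q → Q* = 200.5618, P* = 82.72472.
The subsidy lowers effective supply by 124.5: P = 0.4Q − 122.
New quantity: 181 − 0.49Q = 0.4Q − 122 → Q' = 340.44944.
Overproduction ΔQ = 340.44944 − 200.5618 = 139.88764; wedge = subsidy = 124.5.
Deadweight loss = ½ × 139.88764 × 124.5 = 8708.01.

8708.01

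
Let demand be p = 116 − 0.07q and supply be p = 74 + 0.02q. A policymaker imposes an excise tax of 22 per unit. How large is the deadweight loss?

2688.89

Competitive equilibrium: 116 − 0.07q = 74 + 0.02q → q* = 466.6667, p* = 83.3333.
With the tax, the buyer price exceeds the seller price by 22: (116 − 0.07q) − (74 + 0.02q) = 22 → q' = 222.2222.
Δq = 466.6667 − 222.2222 = 244.4445; the wedge equals the tax, 22.
The triangle = ½ × 244.4445 × 22 = 2688.89.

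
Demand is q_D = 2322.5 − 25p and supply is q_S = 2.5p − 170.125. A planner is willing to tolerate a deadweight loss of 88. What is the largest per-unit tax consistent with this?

In inverse form: demand p = 92.9 − 0.04q, supply p = 68.05 + 0.4q.
Competitive equilibrium: 92.9 − 0.04q = 68.05 + 0.4q → q* = 56.4773, p* = 90.6409.
A tax t gives Δq = t/0.44 and wedge t, so DWL = t²/0.88.
t²/0.88 = 88 → t² = 77.44 → t = 8.8.

8.8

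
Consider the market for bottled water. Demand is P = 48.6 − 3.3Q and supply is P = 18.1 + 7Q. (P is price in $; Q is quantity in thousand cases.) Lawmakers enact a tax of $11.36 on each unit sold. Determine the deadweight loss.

$6.26 thousand

Competitive equilibrium: 48.6 − 3.3Q = 18.1 + 7Q → Q* = 2.9612, P* = 38.8282.
With the tax, the buyer price exceeds the seller price by 11.36: (48.6 − 3.3Q) − (18.1 + 7Q) = 11.36 → Q' = 1.8583.
ΔQ = 2.9612 − 1.8583 = 1.1029; the wedge equals the tax, 11.36.
Welfare loss = ½ × 1.1029 × 11.36 = $6.26 thousand.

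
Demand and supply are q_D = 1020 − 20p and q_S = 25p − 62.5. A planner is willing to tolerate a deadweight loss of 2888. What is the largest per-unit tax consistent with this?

22.8

In inverse form: demand p = 51 − 0.05q, supply p = 2.5 + 0.04q.
Competitive equilibrium: 51 − 0.05q = 2.5 + 0.04q → q* = 538.8889, p* = 24.0556.
A tax t gives Δq = t/0.09 and wedge t, so DWL = t²/0.18.
t²/0.18 = 2888 → t² = 519.84 → t = 22.8.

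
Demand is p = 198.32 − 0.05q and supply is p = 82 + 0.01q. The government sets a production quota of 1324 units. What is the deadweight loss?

Competitive equilibrium: 198.32 − 0.05q = 82 + 0.01q → q* = 1938.6667, p* = 101.3867.
At q = 1324: demand price = 198.32 − 0.05·1324 = 132.12; supply price = 82 + 0.01·1324 = 95.24.
Δq = 1938.6667 − 1324 = 614.6667; wedge = 132.12 − 95.24 = 36.88.
Welfare loss = ½ × 614.6667 × 36.88 = 11334.45.

11334.45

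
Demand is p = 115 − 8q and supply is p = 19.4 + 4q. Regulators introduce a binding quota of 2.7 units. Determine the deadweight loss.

166.43

Competitive equilibrium: 115 − 8q = 19.4 + 4q → q* = 7.9667, p* = 51.2667.
At q = 2.7: demand price = 115 − 8·2.7 = 93.4; supply price = 19.4 + 4·2.7 = 30.2.
Δq = 7.9667 − 2.7 = 5.2667; wedge = 93.4 − 30.2 = 63.2.
DWL = ½ × 5.2667 × 63.2 = 166.43.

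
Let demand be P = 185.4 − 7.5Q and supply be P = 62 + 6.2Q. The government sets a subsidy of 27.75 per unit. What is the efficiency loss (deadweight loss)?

28.10

Competitive equilibrium: 185.4 − 7.5Q = 62 + 6.2Q → Q* = 9.0073, P* = 117.8453.
The subsidy lowers effective supply by 27.75: P = 34.25 + 6.2Q.
New quantity: 185.4 − 7.5Q = 34.25 + 6.2Q → Q' = 11.0328.
Overproduction ΔQ = 11.0328 − 9.0073 = 2.0255; wedge = subsidy = 27.75.
DWL = ½ × 2.0255 × 27.75 = 28.10.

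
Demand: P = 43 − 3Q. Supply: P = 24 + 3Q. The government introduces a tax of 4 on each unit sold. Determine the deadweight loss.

1.33

Competitive equilibrium: 43 − 3Q = 24 + 3Q → Q* = 3.1667, P* = 33.5.
With the tax, the buyer price exceeds the seller price by 4: (43 − 3Q) − (24 + 3Q) = 4 → Q' = 2.5.
ΔQ = 3.1667 − 2.5 = 0.6667; the wedge equals the tax, 4.
DWL = ½ × 0.6667 × 4 = 1.33.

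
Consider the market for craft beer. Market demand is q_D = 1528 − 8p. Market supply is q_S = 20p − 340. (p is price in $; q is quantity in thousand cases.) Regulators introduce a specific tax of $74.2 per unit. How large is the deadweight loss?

In inverse form: demand p = 191 − 0.125q, supply p = 17 + 0.05q.
Competitive equilibrium: 191 − 0.125q = 17 + 0.05q → q* = 994.2857, p* = 66.7143.
With the tax, the buyer price exceeds the seller price by 74.2: (191 − 0.125q) − (17 + 0.05q) = 74.2 → q' = 570.2857.
Δq = 994.2857 − 570.2857 = 424; the wedge equals the tax, 74.2.
The triangle = ½ × 424 × 74.2 = $15730.40 thousand.

$15730.40 thousand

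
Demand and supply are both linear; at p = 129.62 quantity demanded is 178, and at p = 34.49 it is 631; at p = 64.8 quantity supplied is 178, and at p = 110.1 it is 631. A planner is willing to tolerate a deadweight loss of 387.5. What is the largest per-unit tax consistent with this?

Demand slope = (34.49 − 129.62)/(631 − 178) = −0.21, so p = 167 − 0.21q.
Supply slope = (110.1 − 64.8)/(631 − 178) = 0.1, so p = 47 + 0.1q.
Competitive equilibrium: 167 − 0.21q = 47 + 0.1q → q* = 387.0968, p* = 85.7097.
A tax t gives Δq = t/0.31 and wedge t, so DWL = t²/0.62.
t²/0.62 = 387.5 → t² = 240.25 → t = 15.5.

15.5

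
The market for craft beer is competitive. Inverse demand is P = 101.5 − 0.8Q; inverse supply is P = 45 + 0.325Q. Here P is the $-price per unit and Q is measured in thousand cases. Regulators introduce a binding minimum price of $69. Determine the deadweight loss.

$51.81 thousand

Competitive equilibrium: 101.5 − 0.8Q = 45 + 0.325Q → Q* = 50.2222, P* = 61.3222.
At the floor P = 69, quantity demanded = (101.5 − 69)/0.8 = 40.625.
Sellers' marginal cost at Q' = 40.625: 45 + 0.325·40.625 = 58.2031.
ΔQ = 50.2222 − 40.625 = 9.5972; wedge = 69 − 58.2031 = 10.7969.
Deadweight loss = ½ × 9.5972 × 10.7969 = $51.81 thousand.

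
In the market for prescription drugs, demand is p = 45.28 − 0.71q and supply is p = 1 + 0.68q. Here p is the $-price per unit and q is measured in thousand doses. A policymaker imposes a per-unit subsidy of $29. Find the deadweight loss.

$302.52 thousand

Competitive equilibrium: 45.28 − 0.71q = 1 + 0.68q → q* = 31.8561, p* = 22.6622.
The subsidy lowers effective supply by 29: p = 0.68q − 28.
New quantity: 45.28 − 0.71q = 0.68q − 28 → q' = 52.7194.
Overproduction Δq = 52.7194 − 31.8561 = 20.8633; wedge = subsidy = 29.
The triangle = ½ × 20.8633 × 29 = $302.52 thousand.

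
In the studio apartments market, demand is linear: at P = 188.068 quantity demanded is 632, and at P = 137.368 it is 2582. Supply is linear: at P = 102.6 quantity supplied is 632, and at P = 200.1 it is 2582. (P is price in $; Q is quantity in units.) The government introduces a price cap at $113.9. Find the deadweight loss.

$30682.88

Demand slope = (137.368 − 188.068)/(2582 − 632) = −0.026, so P = 204.5 − 0.026Q.
Supply slope = (200.1 − 102.6)/(2582 − 632) = 0.05, so P = 71 + 0.05Q.
Competitive equilibrium: 204.5 − 0.026Q = 71 + 0.05Q → Q* = 1756.5789, P* = 158.8289.
At the ceiling P = 113.9, quantity supplied = (113.9 − 71)/0.05 = 858.
Willingness to pay at Q' = 858: 204.5 − 0.026·858 = 182.192.
ΔQ = 1756.5789 − 858 = 898.5789; wedge = 182.192 − 113.9 = 68.292.
Welfare loss = ½ × 898.5789 × 68.292 = $30682.88.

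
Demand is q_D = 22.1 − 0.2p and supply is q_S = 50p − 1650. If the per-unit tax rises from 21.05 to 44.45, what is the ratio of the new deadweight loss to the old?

In inverse form: demand p = 110.5 − 5q, supply p = 33 + 0.02q.
Competitive equilibrium: 110.5 − 5q = 33 + 0.02q → q* = 15.4382, p* = 33.3088.
For a per-unit tax t: Δq = t/5.02, so DWL = ½·t·(t/5.02) = t²/10.04.
At t = 21.05: DWL = 44.134. At t = 44.45: DWL = 196.793.
Ratio = (44.45/21.05)² = 4.459.

4.459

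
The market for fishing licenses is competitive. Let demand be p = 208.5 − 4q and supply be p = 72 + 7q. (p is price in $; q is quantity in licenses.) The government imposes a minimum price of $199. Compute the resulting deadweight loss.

$553.76

Competitive equilibrium: 208.5 − 4q = 72 + 7q → q* = 12.4091, p* = 158.8636.
At the floor p = 199, quantity demanded = (208.5 − 199)/4 = 2.375.
Sellers' marginal cost at q' = 2.375: 72 + 7·2.375 = 88.625.
Δq = 12.4091 − 2.375 = 10.0341; wedge = 199 − 88.625 = 110.375.
Welfare loss = ½ × 10.0341 × 110.375 = $553.76.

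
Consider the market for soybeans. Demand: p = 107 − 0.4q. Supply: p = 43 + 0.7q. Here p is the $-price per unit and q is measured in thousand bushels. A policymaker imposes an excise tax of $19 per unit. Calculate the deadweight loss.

Competitive equilibrium: 107 − 0.4q = 43 + 0.7q → q* = 58.1818, p* = 83.7273.
With the tax, the buyer price exceeds the seller price by 19: (107 − 0.4q) − (43 + 0.7q) = 19 → q' = 40.9091.
Δq = 58.1818 − 40.9091 = 17.2727; the wedge equals the tax, 19.
Deadweight loss = ½ × 17.2727 × 19 = $164.09 thousand.

$164.09 thousand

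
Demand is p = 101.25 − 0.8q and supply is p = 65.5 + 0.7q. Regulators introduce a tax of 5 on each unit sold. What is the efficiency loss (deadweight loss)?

8.33

Competitive equilibrium: 101.25 − 0.8q = 65.5 + 0.7q → q* = 23.8333, p* = 82.1833.
With the tax, the buyer price exceeds the seller price by 5: (101.25 − 0.8q) − (65.5 + 0.7q) = 5 → q' = 20.5.
Δq = 23.8333 − 20.5 = 3.3333; the wedge equals the tax, 5.
The triangle = ½ × 3.3333 × 5 = 8.33.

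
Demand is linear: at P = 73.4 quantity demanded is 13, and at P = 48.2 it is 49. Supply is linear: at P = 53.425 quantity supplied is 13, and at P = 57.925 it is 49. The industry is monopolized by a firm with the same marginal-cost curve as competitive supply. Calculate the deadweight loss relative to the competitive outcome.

120.35

Demand slope = (48.2 − 73.4)/(49 − 13) = −0.7, so P = 82.5 − 0.7Q.
Supply slope = (57.925 − 53.425)/(49 − 13) = 0.125, so P = 51.8 + 0.125Q.
Competitive equilibrium: 82.5 − 0.7Q = 51.8 + 0.125Q → Q* = 37.2121, P* = 56.4515.
Marginal revenue: MR = 82.5 − 1.4Q. Set MR = MC: 82.5 − 1.4Q = 51.8 + 0.125Q → Q_m = 20.1311.
Price P_m = 82.5 − 0.7·20.1311 = 68.4082; MC(Q_m) = 51.8 + 0.125·20.1311 = 54.3164.
Competitive Q* = 37.2121, so ΔQ = 17.081; wedge = 68.4082 − 54.3164 = 14.0918.
DWL = ½ × 17.081 × 14.0918 = 120.35.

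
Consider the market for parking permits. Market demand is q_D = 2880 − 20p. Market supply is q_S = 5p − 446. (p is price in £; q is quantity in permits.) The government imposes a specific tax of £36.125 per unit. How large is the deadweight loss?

£2610.03

In inverse form: demand p = 144 − 0.05q, supply p = 89.2 + 0.2q.
Competitive equilibrium: 144 − 0.05q = 89.2 + 0.2q → q* = 219.2, p* = 133.04.
With the tax, the buyer price exceeds the seller price by 36.125: (144 − 0.05q) − (89.2 + 0.2q) = 36.125 → q' = 74.7.
Δq = 219.2 − 74.7 = 144.5; the wedge equals the tax, 36.125.
Deadweight loss = ½ × 144.5 × 36.125 = £2610.03.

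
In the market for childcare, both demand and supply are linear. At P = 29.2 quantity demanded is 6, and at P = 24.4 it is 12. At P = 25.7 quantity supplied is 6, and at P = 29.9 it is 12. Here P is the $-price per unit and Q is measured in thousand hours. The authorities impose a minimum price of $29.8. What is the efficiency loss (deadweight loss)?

$7.13 thousand

Demand slope = (24.4 − 29.2)/(12 − 6) = −0.8, so P = 34 − 0.8Q.
Supply slope = (29.9 − 25.7)/(12 − 6) = 0.7, so P = 21.5 + 0.7Q.
Competitive equilibrium: 34 − 0.8Q = 21.5 + 0.7Q → Q* = 8.3333, P* = 27.3333.
At the floor P = 29.8, quantity demanded = (34 − 29.8)/0.8 = 5.25.
Sellers' marginal cost at Q' = 5.25: 21.5 + 0.7·5.25 = 25.175.
ΔQ = 8.3333 − 5.25 = 3.0833; wedge = 29.8 − 25.175 = 4.625.
Deadweight loss = ½ × 3.0833 × 4.625 = $7.13 thousand.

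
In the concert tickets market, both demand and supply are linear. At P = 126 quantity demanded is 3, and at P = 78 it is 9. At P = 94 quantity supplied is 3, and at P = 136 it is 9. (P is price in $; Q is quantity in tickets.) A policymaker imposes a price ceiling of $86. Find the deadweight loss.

$80.50

Demand slope = (78 − 126)/(9 − 3) = −8, so P = 150 − 8Q.
Supply slope = (136 − 94)/(9 − 3) = 7, so P = 73 + 7Q.
Competitive equilibrium: 150 − 8Q = 73 + 7Q → Q* = 5.1333, P* = 108.9333.
At the ceiling P = 86, quantity supplied = (86 − 73)/7 = 1.8571.
Willingness to pay at Q' = 1.8571: 150 − 8·1.8571 = 135.1432.
ΔQ = 5.1333 − 1.8571 = 3.2762; wedge = 135.1432 − 86 = 49.1432.
The triangle = ½ × 3.2762 × 49.1432 = $80.50.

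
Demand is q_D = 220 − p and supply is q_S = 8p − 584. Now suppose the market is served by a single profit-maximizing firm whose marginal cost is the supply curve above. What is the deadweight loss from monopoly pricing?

2126.84

In inverse form: demand p = 220 − q, supply p = 73 + 0.125q.
Competitive equilibrium: 220 − q = 73 + 0.125q → q* = 130.6667, p* = 89.3333.
Marginal revenue: MR = 220 − 2q. Set MR = MC: 220 − 2q = 73 + 0.125q → q_m = 69.1765.
Price p_m = 220 − 1·69.1765 = 150.8235; MC(q_m) = 73 + 0.125·69.1765 = 81.6471.
Competitive q* = 130.6667, so Δq = 61.4902; wedge = 150.8235 − 81.6471 = 69.1764.
The triangle = ½ × 61.4902 × 69.1764 = 2126.84.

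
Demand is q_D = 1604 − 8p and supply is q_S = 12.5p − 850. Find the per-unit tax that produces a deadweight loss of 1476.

24.6

In inverse form: demand p = 200.5 − 0.125q, supply p = 68 + 0.08q.
Competitive equilibrium: 200.5 − 0.125q = 68 + 0.08q → q* = 646.3415, p* = 119.7073.
A tax t gives Δq = t/0.205 and wedge t, so DWL = t²/0.41.
t²/0.41 = 1476 → t² = 605.16 → t = 24.6.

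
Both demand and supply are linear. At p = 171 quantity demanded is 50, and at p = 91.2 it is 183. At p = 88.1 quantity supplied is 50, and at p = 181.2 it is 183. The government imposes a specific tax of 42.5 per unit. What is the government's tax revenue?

3445.77

Demand slope = (91.2 − 171)/(183 − 50) = −0.6, so p = 201 − 0.6q.
Supply slope = (181.2 − 88.1)/(183 − 50) = 0.7, so p = 53.1 + 0.7q.
Competitive equilibrium: 201 − 0.6q = 53.1 + 0.7q → q* = 113.7692, p* = 132.7385.
With the tax, the buyer price exceeds the seller price by 42.5: (201 − 0.6q) − (53.1 + 0.7q) = 42.5 → q' = 81.0769.
Tax revenue = 42.5 × 81.0769 = 3445.77.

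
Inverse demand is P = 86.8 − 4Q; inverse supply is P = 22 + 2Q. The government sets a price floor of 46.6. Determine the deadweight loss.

Competitive equilibrium: 86.8 − 4Q = 22 + 2Q → Q* = 10.8, P* = 43.6.
At the floor P = 46.6, quantity demanded = (86.8 − 46.6)/4 = 10.05.
Sellers' marginal cost at Q' = 10.05: 22 + 2·10.05 = 42.1.
ΔQ = 10.8 − 10.05 = 0.75; wedge = 46.6 − 42.1 = 4.5.
DWL = ½ × 0.75 × 4.5 = 1.69.

1.69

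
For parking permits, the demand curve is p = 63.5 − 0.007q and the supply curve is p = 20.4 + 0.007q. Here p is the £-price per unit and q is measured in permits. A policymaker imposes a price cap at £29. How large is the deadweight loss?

£23957.50

Competitive equilibrium: 63.5 − 0.007q = 20.4 + 0.007q → q* = 3078.5714, p* = 41.95.
At the ceiling p = 29, quantity supplied = (29 − 20.4)/0.007 = 1228.5714.
Willingness to pay at q' = 1228.5714: 63.5 − 0.007·1228.5714 = 54.9.
Δq = 3078.5714 − 1228.5714 = 1850; wedge = 54.9 − 29 = 25.9.
Deadweight loss = ½ × 1850 × 25.9 = £23957.50.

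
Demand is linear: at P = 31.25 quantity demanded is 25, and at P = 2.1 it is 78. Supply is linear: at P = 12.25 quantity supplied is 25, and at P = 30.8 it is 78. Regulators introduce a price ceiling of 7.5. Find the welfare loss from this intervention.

541.30

Demand slope = (2.1 − 31.25)/(78 − 25) = −0.55, so P = 45 − 0.55Q.
Supply slope = (30.8 − 12.25)/(78 − 25) = 0.35, so P = 3.5 + 0.35Q.
Competitive equilibrium: 45 − 0.55Q = 3.5 + 0.35Q → Q* = 46.11111, P* = 19.63889.
At the ceiling P = 7.5, quantity supplied = (7.5 − 3.5)/0.35 = 11.42857.
Willingness to pay at Q' = 11.42857: 45 − 0.55·11.42857 = 38.71429.
ΔQ = 46.11111 − 11.42857 = 34.68254; wedge = 38.71429 − 7.5 = 31.21429.
Welfare loss = ½ × 34.68254 × 31.21429 = 541.30.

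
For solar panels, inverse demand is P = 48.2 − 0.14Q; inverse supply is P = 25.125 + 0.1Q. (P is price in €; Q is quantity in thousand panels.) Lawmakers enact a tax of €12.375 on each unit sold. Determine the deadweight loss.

Competitive equilibrium: 48.2 − 0.14Q = 25.125 + 0.1Q → Q* = 96.1458, P* = 34.7396.
With the tax, the buyer price exceeds the seller price by 12.375: (48.2 − 0.14Q) − (25.125 + 0.1Q) = 12.375 → Q' = 44.5833.
ΔQ = 96.1458 − 44.5833 = 51.5625; the wedge equals the tax, 12.375.
Deadweight loss = ½ × 51.5625 × 12.375 = €319.04 thousand.

€319.04 thousand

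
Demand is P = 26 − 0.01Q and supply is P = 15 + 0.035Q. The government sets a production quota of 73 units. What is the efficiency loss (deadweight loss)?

661.35

Competitive equilibrium: 26 − 0.01Q = 15 + 0.035Q → Q* = 244.4444, P* = 23.5556.
At Q = 73: demand price = 26 − 0.01·73 = 25.27; supply price = 15 + 0.035·73 = 17.555.
ΔQ = 244.4444 − 73 = 171.4444; wedge = 25.27 − 17.555 = 7.715.
DWL = ½ × 171.4444 × 7.715 = 661.35.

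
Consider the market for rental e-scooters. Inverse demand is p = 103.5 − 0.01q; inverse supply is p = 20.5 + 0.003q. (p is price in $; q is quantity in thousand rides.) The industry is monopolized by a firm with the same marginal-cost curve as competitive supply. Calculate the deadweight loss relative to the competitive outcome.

Competitive equilibrium: 103.5 − 0.01q = 20.5 + 0.003q → q* = 6384.615385, p* = 39.653846.
Marginal revenue: MR = 103.5 − 0.02q. Set MR = MC: 103.5 − 0.02q = 20.5 + 0.003q → q_m = 3608.695652.
Price p_m = 103.5 − 0.01·3608.695652 = 67.413043; MC(q_m) = 20.5 + 0.003·3608.695652 = 31.326087.
Competitive q* = 6384.615385, so Δq = 2775.919733; wedge = 67.413043 − 31.326087 = 36.086956.
The triangle = ½ × 2775.919733 × 36.086956 = $50087.25 thousand.

$50087.25 thousand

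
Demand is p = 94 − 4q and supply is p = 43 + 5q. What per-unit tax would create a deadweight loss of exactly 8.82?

Competitive equilibrium: 94 − 4q = 43 + 5q → q* = 5.6667, p* = 71.3333.
A tax t gives Δq = t/9 and wedge t, so DWL = t²/18.
t²/18 = 8.82 → t² = 158.76 → t = 12.6.

12.6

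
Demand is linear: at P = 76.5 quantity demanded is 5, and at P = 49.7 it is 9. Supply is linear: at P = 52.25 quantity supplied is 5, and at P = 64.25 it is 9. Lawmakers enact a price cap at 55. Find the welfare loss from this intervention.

Demand slope = (49.7 − 76.5)/(9 − 5) = −6.7, so P = 110 − 6.7Q.
Supply slope = (64.25 − 52.25)/(9 − 5) = 3, so P = 37.25 + 3Q.
Competitive equilibrium: 110 − 6.7Q = 37.25 + 3Q → Q* = 7.5, P* = 59.75.
At the ceiling P = 55, quantity supplied = (55 − 37.25)/3 = 5.9167.
Willingness to pay at Q' = 5.9167: 110 − 6.7·5.9167 = 70.3581.
ΔQ = 7.5 − 5.9167 = 1.5833; wedge = 70.3581 − 55 = 15.3581.
Welfare loss = ½ × 1.5833 × 15.3581 = 12.16.

12.16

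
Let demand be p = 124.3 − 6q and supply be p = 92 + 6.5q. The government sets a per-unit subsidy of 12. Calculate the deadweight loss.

Competitive equilibrium: 124.3 − 6q = 92 + 6.5q → q* = 2.584, p* = 108.796.
The subsidy lowers effective supply by 12: p = 80 + 6.5q.
New quantity: 124.3 − 6q = 80 + 6.5q → q' = 3.544.
Overproduction Δq = 3.544 − 2.584 = 0.96; wedge = subsidy = 12.
Welfare loss = ½ × 0.96 × 12 = 5.76.

5.76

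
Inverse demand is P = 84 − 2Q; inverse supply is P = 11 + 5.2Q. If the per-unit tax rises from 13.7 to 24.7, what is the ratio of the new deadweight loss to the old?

Competitive equilibrium: 84 − 2Q = 11 + 5.2Q → Q* = 10.1389, P* = 63.7222.
For a per-unit tax t: ΔQ = t/7.2, so DWL = ½·t·(t/7.2) = t²/14.4.
At t = 13.7: DWL = 13.034. At t = 24.7: DWL = 42.367.
Ratio = (24.7/13.7)² = 3.251.

3.251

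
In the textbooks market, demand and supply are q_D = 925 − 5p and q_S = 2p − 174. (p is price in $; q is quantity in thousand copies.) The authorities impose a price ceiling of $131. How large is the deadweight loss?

In inverse form: demand p = 185 − 0.2q, supply p = 87 + 0.5q.
Competitive equilibrium: 185 − 0.2q = 87 + 0.5q → q* = 140, p* = 157.
At the ceiling p = 131, quantity supplied = (131 − 87)/0.5 = 88.
Willingness to pay at q' = 88: 185 − 0.2·88 = 167.4.
Δq = 140 − 88 = 52; wedge = 167.4 − 131 = 36.4.
Welfare loss = ½ × 52 × 36.4 = $946.40 thousand.

$946.40 thousand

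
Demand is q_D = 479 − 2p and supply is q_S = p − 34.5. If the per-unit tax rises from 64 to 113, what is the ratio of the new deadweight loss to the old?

In inverse form: demand p = 239.5 − 0.5q, supply p = 34.5 + q.
Competitive equilibrium: 239.5 − 0.5q = 34.5 + q → q* = 136.6667, p* = 171.1667.
For a per-unit tax t: Δq = t/1.5, so DWL = ½·t·(t/1.5) = t²/3.
At t = 64: DWL = 1365.333. At t = 113: DWL = 4256.333.
Ratio = (113/64)² = 3.117.

3.117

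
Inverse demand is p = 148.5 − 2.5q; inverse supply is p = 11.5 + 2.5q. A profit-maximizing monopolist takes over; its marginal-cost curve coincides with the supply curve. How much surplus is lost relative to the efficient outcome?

Competitive equilibrium: 148.5 − 2.5q = 11.5 + 2.5q → q* = 27.4, p* = 80.
Marginal revenue: MR = 148.5 − 5q. Set MR = MC: 148.5 − 5q = 11.5 + 2.5q → q_m = 18.2667.
Price p_m = 148.5 − 2.5·18.2667 = 102.8333; MC(q_m) = 11.5 + 2.5·18.2667 = 57.1668.
Competitive q* = 27.4, so Δq = 9.1333; wedge = 102.8333 − 57.1668 = 45.6665.
Welfare loss = ½ × 9.1333 × 45.6665 = 208.54.

208.54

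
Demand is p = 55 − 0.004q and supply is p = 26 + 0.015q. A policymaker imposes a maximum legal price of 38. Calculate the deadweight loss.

5011.58

Competitive equilibrium: 55 − 0.004q = 26 + 0.015q → q* = 1526.3158, p* = 48.8947.
At the ceiling p = 38, quantity supplied = (38 − 26)/0.015 = 800.
Willingness to pay at q' = 800: 55 − 0.004·800 = 51.8.
Δq = 1526.3158 − 800 = 726.3158; wedge = 51.8 − 38 = 13.8.
Welfare loss = ½ × 726.3158 × 13.8 = 5011.58.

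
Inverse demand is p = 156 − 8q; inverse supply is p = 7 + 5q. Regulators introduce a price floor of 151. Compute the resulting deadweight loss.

763.30

Competitive equilibrium: 156 − 8q = 7 + 5q → q* = 11.4615, p* = 64.3077.
At the floor p = 151, quantity demanded = (156 − 151)/8 = 0.625.
Sellers' marginal cost at q' = 0.625: 7 + 5·0.625 = 10.125.
Δq = 11.4615 − 0.625 = 10.8365; wedge = 151 − 10.125 = 140.875.
DWL = ½ × 10.8365 × 140.875 = 763.30.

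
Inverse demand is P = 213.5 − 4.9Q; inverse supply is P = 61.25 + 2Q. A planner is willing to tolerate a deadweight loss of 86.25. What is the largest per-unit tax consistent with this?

34.5

Competitive equilibrium: 213.5 − 4.9Q = 61.25 + 2Q → Q* = 22.0652, P* = 105.3804.
A tax t gives ΔQ = t/6.9 and wedge t, so DWL = t²/13.8.
t²/13.8 = 86.25 → t² = 1190.25 → t = 34.5.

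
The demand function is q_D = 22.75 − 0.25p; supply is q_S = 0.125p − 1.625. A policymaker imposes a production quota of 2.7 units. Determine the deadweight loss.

In inverse form: demand p = 91 − 4q, supply p = 13 + 8q.
Competitive equilibrium: 91 − 4q = 13 + 8q → q* = 6.5, p* = 65.
At q = 2.7: demand price = 91 − 4·2.7 = 80.2; supply price = 13 + 8·2.7 = 34.6.
Δq = 6.5 − 2.7 = 3.8; wedge = 80.2 − 34.6 = 45.6.
Welfare loss = ½ × 3.8 × 45.6 = 86.64.

86.64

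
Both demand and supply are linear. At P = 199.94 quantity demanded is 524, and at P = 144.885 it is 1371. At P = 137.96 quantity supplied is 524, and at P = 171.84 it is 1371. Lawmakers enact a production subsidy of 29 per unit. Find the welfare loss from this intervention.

4004.76

Demand slope = (144.885 − 199.94)/(1371 − 524) = −0.065, so P = 234 − 0.065Q.
Supply slope = (171.84 − 137.96)/(1371 − 524) = 0.04, so P = 117 + 0.04Q.
Competitive equilibrium: 234 − 0.065Q = 117 + 0.04Q → Q* = 1114.2857, P* = 161.5714.
The subsidy lowers effective supply by 29: P = 88 + 0.04Q.
New quantity: 234 − 0.065Q = 88 + 0.04Q → Q' = 1390.4762.
Overproduction ΔQ = 1390.4762 − 1114.2857 = 276.1905; wedge = subsidy = 29.
Deadweight loss = ½ × 276.1905 × 29 = 4004.76.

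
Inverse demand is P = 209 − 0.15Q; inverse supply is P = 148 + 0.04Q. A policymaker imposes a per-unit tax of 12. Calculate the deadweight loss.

378.95

Competitive equilibrium: 209 − 0.15Q = 148 + 0.04Q → Q* = 321.0526, P* = 160.8421.
With the tax, the buyer price exceeds the seller price by 12: (209 − 0.15Q) − (148 + 0.04Q) = 12 → Q' = 257.8947.
ΔQ = 321.0526 − 257.8947 = 63.1579; the wedge equals the tax, 12.
Welfare loss = ½ × 63.1579 × 12 = 378.95.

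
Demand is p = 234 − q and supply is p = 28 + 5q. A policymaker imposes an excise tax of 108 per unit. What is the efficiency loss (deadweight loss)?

972

Competitive equilibrium: 234 − q = 28 + 5q → q* = 34.3333, p* = 199.6667.
With the tax, the buyer price exceeds the seller price by 108: (234 − q) − (28 + 5q) = 108 → q' = 16.3333.
Δq = 34.3333 − 16.3333 = 18; the wedge equals the tax, 108.
The triangle = ½ × 18 × 108 = 972.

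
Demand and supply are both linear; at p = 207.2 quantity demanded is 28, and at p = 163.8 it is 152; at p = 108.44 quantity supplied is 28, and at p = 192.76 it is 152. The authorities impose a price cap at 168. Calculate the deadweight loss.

Demand slope = (163.8 − 207.2)/(152 − 28) = −0.35, so p = 217 − 0.35q.
Supply slope = (192.76 − 108.44)/(152 − 28) = 0.68, so p = 89.4 + 0.68q.
Competitive equilibrium: 217 − 0.35q = 89.4 + 0.68q → q* = 123.8835, p* = 173.6408.
At the ceiling p = 168, quantity supplied = (168 − 89.4)/0.68 = 115.5882.
Willingness to pay at q' = 115.5882: 217 − 0.35·115.5882 = 176.5441.
Δq = 123.8835 − 115.5882 = 8.2953; wedge = 176.5441 − 168 = 8.5441.
DWL = ½ × 8.2953 × 8.5441 = 35.44.

35.44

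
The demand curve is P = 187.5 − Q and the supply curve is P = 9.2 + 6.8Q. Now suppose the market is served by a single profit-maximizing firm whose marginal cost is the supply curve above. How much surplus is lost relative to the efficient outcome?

Competitive equilibrium: 187.5 − Q = 9.2 + 6.8Q → Q* = 22.859, P* = 164.641.
Marginal revenue: MR = 187.5 − 2Q. Set MR = MC: 187.5 − 2Q = 9.2 + 6.8Q → Q_m = 20.2614.
Price P_m = 187.5 − 1·20.2614 = 167.2386; MC(Q_m) = 9.2 + 6.8·20.2614 = 146.9775.
Competitive Q* = 22.859, so ΔQ = 2.5976; wedge = 167.2386 − 146.9775 = 20.2611.
The triangle = ½ × 2.5976 × 20.2611 = 26.32.

26.32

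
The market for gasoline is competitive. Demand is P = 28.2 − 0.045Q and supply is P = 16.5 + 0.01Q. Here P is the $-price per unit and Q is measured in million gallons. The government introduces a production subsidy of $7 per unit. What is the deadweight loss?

Competitive equilibrium: 28.2 − 0.045Q = 16.5 + 0.01Q → Q* = 212.7273, P* = 18.6273.
The subsidy lowers effective supply by 7: P = 9.5 + 0.01Q.
New quantity: 28.2 − 0.045Q = 9.5 + 0.01Q → Q' = 340.
Overproduction ΔQ = 340 − 212.7273 = 127.2727; wedge = subsidy = 7.
The triangle = ½ × 127.2727 × 7 = $445.45 million.

$445.45 million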